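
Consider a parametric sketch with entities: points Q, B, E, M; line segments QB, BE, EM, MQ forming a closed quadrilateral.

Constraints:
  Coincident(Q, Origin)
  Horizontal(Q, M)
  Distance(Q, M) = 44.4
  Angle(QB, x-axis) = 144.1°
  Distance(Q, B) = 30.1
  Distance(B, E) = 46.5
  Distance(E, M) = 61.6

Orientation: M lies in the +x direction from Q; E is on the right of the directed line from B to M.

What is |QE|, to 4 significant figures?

29.06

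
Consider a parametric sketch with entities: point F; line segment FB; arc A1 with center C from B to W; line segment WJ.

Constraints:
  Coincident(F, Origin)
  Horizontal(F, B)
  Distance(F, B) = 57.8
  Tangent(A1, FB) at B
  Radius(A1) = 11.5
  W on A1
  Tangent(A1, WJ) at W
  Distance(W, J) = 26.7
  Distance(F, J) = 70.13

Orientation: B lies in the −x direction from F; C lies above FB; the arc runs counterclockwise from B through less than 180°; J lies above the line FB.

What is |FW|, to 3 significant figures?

49.7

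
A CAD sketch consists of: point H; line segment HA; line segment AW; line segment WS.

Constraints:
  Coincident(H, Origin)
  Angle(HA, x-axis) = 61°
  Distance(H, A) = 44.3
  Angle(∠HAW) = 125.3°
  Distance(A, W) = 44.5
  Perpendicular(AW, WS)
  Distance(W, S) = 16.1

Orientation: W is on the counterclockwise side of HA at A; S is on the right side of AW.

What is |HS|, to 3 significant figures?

87.4

H is at the origin; HA runs at 61.0° with length 44.3, so A = 44.3·(cos 61.0°, sin 61.0°) = (21.5, 38.7). ∠HAW = 125.3°, so AW runs at 61.0° + (180° − 125.3°) = 116° from the x-axis; with |AW| = 44.5, W = A + 44.5·(cos 116°, sin 116°) = (2.18, 78.8). AW is perpendicular to WS; with |WS| = 16.1 on the right of AW, S = W + 16.1·(0.901, 0.434) = (16.7, 85.8). Then |HS| = |S − H| = 87.4.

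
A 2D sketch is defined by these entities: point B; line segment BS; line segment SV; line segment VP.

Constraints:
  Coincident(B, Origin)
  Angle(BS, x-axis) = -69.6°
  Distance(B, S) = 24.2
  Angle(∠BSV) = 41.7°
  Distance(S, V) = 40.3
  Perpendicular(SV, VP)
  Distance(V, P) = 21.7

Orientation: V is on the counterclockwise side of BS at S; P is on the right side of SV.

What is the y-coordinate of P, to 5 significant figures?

6.9824

B is at the origin; BS runs at -69.6° with length 24.2, so S = 24.2·(cos -69.6°, sin -69.6°) = (8.4354, -22.682). ∠BSV = 41.7°, so SV runs at -69.6° + (180° − 41.7°) = 68.700° from the x-axis; with |SV| = 40.3, V = S + 40.3·(cos 68.700°, sin 68.700°) = (23.074, 14.865). The perpendicularity gives VP at right angles to SV; with |VP| = 21.7 on the right of SV, P = V + 21.7·(0.93169, -0.36325) = (43.292, 6.9824). So P.y = 6.9824.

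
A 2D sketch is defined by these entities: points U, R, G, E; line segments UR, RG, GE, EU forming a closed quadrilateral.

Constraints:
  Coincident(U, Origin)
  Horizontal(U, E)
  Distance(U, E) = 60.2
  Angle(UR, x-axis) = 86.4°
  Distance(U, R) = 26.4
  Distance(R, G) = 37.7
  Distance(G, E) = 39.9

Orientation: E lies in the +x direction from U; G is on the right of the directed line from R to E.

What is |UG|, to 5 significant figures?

21.666

Checks: |RG| = 37.70 ✓; |GE| = 39.90 ✓.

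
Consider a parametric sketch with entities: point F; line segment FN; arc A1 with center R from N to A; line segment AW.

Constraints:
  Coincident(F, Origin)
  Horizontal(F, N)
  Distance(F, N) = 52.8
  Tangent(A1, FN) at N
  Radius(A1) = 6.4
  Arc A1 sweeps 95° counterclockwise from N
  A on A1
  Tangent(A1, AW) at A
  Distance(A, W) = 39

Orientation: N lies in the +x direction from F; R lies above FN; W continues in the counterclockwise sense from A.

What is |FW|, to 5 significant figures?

72.177

F is at the origin; F and N share the same y with |FN| = 52.8 and N on the +x side, so N = (52.800, 0.0000). A1 meets FN tangentially, so RN is at right angles to FN, so R = N + (0, 6.4) = (52.800, 6.4000). On A1, N sits at bearing -90° from R; a 95° counterclockwise sweep puts A at bearing 5°, so A = R + 6.4·(cos 5°, sin 5°) = (59.176, 6.9578). Since A1 is tangent to AW there, RA ⟂ AW, so AW runs along (−sin 5°, cos 5°); with |AW| = 39.0, W = (55.777, 45.809). Then |FW| = |W − F| = 72.177.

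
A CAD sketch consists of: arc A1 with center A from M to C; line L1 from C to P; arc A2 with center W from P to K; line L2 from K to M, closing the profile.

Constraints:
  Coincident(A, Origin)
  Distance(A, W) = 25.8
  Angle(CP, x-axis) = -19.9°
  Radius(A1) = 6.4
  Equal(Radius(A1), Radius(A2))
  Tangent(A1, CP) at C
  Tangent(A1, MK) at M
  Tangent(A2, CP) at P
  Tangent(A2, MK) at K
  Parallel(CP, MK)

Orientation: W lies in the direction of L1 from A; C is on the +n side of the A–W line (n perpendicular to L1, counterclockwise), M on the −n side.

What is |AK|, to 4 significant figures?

26.58

The slot axis is L1's direction at -19.9°, so u = (cos -19.9°, sin -19.9°) = (0.9403, -0.3404) and n = (−sin -19.9°, cos -19.9°) = (0.3404, 0.9403). A is at the origin and W lies 25.8 along u from A, so W = 25.8·u = (24.26, -8.782). Tangency of A1 to both parallel lines with radius 6.4 puts C and M at A ± 6.4·n: C = (2.178, 6.018), M = (-2.178, -6.018). Equal radii place P and K the same way about W: P = W + 6.4·n = (26.44, -2.764), K = W − 6.4·n = (22.08, -14.80). Then |AK| = |K − A| = 26.58.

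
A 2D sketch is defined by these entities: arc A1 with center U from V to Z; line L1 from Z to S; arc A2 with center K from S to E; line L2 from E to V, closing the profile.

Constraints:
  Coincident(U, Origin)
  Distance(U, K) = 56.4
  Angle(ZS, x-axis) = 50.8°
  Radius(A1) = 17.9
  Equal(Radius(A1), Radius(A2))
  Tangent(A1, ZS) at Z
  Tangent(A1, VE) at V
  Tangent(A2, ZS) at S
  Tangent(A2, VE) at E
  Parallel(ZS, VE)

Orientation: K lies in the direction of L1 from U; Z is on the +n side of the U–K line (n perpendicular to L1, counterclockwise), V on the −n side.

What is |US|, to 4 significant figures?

59.17

The slot axis is L1's direction at 50.8°, so u = (cos 50.8°, sin 50.8°) = (0.6320, 0.7749) and n = (−sin 50.8°, cos 50.8°) = (-0.7749, 0.6320). U is at the origin and K lies 56.4 along u from U, so K = 56.4·u = (35.65, 43.71). Tangency of A1 to both parallel lines with radius 17.9 puts Z and V at U ± 17.9·n: Z = (-13.87, 11.31), V = (13.87, -11.31). Equal radii place S and E the same way about K: S = K + 17.9·n = (21.77, 55.02), E = K − 17.9·n = (49.52, 32.39). Then |US| = |S − U| = 59.17.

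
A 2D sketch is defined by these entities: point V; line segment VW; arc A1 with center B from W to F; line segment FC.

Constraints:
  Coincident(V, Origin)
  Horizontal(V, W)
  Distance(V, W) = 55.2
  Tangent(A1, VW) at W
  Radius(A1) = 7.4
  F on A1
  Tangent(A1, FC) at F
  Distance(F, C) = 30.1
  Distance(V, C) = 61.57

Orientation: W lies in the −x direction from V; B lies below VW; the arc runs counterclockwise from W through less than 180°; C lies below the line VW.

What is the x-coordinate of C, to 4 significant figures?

-48.68

Checks: V = (0.00, 0.00) ✓; |BF| = 7.400 ✓; ∠(BF, FC) = 90.00° ✓; |FC| = 30.10 ✓; |VC| = 61.57 ✓.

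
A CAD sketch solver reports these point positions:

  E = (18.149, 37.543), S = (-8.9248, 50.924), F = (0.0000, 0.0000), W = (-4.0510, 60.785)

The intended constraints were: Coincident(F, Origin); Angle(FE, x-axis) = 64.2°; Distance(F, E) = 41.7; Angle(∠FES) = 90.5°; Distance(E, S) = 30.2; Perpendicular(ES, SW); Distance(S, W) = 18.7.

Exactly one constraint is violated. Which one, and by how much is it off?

Distance(S, W) = 18.7 — off by 7.70.

F = (0.00, 0.00) ✓; FE at 64.20° ✓; |FE| = 41.70 ✓; ∠FES = 90.50° ✓; |ES| = 30.20 ✓; ∠(ES, SW) = 90.00° ✓; |SW| = 11.00 ✗.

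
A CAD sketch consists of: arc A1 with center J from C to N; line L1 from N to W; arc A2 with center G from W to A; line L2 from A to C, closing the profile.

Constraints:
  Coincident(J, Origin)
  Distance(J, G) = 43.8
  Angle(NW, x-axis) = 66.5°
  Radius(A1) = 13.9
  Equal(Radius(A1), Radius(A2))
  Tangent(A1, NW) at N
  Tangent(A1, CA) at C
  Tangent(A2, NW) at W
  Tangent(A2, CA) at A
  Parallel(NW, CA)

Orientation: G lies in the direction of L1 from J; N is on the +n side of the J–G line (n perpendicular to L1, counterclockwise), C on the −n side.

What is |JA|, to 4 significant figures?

45.95

The slot axis is L1's direction at 66.5°, so u = (cos 66.5°, sin 66.5°) = (0.3987, 0.9171) and n = (−sin 66.5°, cos 66.5°) = (-0.9171, 0.3987). J is at the origin and G lies 43.8 along u from J, so G = 43.8·u = (17.47, 40.17). Tangency of A1 to both parallel lines with radius 13.9 puts N and C at J ± 13.9·n: N = (-12.75, 5.543), C = (12.75, -5.543). Equal radii place W and A the same way about G: W = G + 13.9·n = (4.718, 45.71), A = G − 13.9·n = (30.21, 34.62). Then |JA| = |A − J| = 45.95.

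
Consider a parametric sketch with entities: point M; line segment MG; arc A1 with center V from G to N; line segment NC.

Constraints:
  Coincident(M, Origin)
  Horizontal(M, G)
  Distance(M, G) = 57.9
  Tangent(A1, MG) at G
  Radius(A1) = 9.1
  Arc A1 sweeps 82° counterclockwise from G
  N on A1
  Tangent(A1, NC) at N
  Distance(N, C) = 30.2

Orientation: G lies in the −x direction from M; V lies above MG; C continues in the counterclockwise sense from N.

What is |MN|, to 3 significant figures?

49.5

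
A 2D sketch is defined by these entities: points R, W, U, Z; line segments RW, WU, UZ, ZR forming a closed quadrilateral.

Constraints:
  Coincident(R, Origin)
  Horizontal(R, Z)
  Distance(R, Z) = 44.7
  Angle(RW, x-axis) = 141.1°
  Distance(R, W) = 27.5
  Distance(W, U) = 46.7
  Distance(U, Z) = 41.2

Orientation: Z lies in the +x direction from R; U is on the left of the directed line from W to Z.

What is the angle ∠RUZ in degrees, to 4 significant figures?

66.01°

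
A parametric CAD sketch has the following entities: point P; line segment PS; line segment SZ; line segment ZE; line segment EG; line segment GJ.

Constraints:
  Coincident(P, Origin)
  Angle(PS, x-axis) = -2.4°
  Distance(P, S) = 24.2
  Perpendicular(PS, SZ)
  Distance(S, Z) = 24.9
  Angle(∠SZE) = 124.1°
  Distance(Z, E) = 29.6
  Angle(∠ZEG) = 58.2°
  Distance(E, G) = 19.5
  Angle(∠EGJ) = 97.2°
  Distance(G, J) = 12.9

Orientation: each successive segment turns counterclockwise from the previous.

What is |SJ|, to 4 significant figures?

23.52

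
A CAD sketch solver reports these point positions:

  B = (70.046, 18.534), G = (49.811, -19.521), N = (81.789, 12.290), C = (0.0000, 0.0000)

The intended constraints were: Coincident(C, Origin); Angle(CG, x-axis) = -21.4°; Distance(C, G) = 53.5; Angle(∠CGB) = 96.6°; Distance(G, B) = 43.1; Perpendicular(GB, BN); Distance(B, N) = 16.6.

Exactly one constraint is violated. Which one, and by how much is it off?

Distance(B, N) = 16.6 — off by 3.30.

C = (0.00, 0.00) ✓; CG at -21.40° ✓; |CG| = 53.50 ✓; ∠CGB = 96.60° ✓; |GB| = 43.10 ✓; ∠(GB, BN) = 90.00° ✓; |BN| = 13.30 ✗.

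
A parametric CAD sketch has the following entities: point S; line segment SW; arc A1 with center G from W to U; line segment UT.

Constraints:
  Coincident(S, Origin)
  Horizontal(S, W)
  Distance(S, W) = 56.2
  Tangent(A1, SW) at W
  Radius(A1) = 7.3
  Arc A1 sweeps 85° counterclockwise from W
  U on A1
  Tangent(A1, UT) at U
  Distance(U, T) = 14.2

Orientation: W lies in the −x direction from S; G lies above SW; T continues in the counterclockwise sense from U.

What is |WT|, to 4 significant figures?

22.48

S is at the origin; S and W share the same y with |SW| = 56.2 and W on the −x side, so W = (-56.20, 0.000). Tangency of A1 to SW means the radius GW is perpendicular to SW, so G = W + (0, 7.3) = (-56.20, 7.300). On A1, W sits at bearing -90° from G; an 85° counterclockwise sweep puts U at bearing -5°, so U = G + 7.3·(cos -5°, sin -5°) = (-48.93, 6.664). Tangency of A1 to UT means the radius GU is perpendicular to UT, so UT runs along (−sin -5°, cos -5°); with |UT| = 14.2, T = (-47.69, 20.81). Then |WT| = |T − W| = 22.48.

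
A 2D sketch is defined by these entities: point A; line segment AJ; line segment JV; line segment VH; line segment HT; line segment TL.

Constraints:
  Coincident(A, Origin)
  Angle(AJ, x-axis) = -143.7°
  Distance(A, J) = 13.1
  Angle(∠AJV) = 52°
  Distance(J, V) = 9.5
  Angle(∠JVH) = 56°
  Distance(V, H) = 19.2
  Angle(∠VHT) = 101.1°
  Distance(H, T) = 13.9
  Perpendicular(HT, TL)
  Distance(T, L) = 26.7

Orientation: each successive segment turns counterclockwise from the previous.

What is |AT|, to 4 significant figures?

22.11

A is at the origin; AJ runs at -143.7° with length 13.1, so J = (-10.56, -7.755). ∠AJV = 52.0° gives JV at -15.70° from the x-axis; with |JV| = 9.5, V = (-1.412, -10.33). ∠JVH = 56.0° gives VH at 108.3° from the x-axis; with |VH| = 19.2, H = (-7.441, 7.903). ∠VHT = 101.1° gives HT at -172.8° from the x-axis; with |HT| = 13.9, T = (-21.23, 6.161). Then |AT| = |T − A| = 22.11.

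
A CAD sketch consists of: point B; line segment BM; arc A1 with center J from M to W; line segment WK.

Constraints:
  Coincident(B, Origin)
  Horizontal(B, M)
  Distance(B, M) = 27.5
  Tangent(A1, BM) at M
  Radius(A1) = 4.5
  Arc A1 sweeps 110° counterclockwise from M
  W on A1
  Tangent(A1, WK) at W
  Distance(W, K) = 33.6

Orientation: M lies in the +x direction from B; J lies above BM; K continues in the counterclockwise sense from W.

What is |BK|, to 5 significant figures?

42.711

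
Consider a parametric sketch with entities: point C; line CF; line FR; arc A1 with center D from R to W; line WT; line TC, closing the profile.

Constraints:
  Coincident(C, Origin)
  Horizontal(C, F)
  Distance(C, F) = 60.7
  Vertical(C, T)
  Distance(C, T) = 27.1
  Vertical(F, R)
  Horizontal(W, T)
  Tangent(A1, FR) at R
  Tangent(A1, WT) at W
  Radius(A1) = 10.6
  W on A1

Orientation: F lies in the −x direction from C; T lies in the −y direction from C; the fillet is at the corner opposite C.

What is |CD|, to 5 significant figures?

52.747

C is at the origin; CF is horizontal with |CF| = 60.7 and F on the −x side, so F = (-60.700, 0.0000). C and T share the same x with |CT| = 27.1 and T on the −y side, so T = (0.0000, -27.100). The virtual corner opposite C is at (-60.700, -27.100). Tangency of A1 to FR means the radius DR is perpendicular to FR and tangency of A1 to WT means the radius DW is perpendicular to WT, with radius 10.6, so the center D sits 10.6 in from both sides at D = (-50.100, -16.500). Then |CD| = |D − C| = 52.747.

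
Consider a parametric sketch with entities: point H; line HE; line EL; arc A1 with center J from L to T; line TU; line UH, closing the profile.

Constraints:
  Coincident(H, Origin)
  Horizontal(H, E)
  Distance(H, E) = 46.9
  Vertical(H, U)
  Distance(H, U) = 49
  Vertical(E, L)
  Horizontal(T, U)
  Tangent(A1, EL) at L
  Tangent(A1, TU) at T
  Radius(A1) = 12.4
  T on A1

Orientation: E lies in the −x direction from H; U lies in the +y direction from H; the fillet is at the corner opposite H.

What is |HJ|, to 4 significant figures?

50.30

H is at the origin; HE is horizontal with |HE| = 46.9 and E on the −x side, so E = (-46.90, 0.000). H and U share the same x with |HU| = 49.0 and U on the +y side, so U = (0.000, 49.00). The virtual corner opposite H is at (-46.90, 49.00). Since A1 is tangent to EL there, JL ⟂ EL and A1 meets TU tangentially, so JT is at right angles to TU, with radius 12.4, so the center J sits 12.4 in from both sides at J = (-34.50, 36.60). Then |HJ| = |J − H| = 50.30.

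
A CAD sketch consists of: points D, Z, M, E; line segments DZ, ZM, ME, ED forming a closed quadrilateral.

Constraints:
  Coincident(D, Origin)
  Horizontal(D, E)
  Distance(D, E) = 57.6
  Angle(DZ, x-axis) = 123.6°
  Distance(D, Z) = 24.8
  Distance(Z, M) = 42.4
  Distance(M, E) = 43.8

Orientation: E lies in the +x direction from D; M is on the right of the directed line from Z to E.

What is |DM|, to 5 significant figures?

18.348

D is at the origin; DE is horizontal with |DE| = 57.6 and E in +x, so E = (57.6, 0). DZ runs at 123.6° with |DZ| = 24.8, so Z = (-13.724, 20.656). M is determined by |ZM| = 42.4 and |ME| = 43.8 together: it lies at the intersection of circle(Z, 42.4) and circle(E, 43.8). With |ZE| = 74.255, the foot of the radical line on ZE is 36.315 from Z and the perpendicular offset is √(42.4² − 36.315²) = 21.886. Taking the right-of-ZE solution: M = (15.069, -10.468).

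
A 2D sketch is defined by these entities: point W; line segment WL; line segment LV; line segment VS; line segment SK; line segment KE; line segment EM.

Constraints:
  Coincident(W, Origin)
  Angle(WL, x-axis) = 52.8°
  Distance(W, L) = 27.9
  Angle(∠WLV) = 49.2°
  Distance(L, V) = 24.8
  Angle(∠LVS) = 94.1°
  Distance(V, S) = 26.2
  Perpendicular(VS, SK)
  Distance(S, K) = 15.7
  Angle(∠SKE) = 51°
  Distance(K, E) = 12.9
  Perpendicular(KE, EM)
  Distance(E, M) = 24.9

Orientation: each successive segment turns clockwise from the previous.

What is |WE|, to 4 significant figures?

4.448

The perpendicularity gives SK at right angles to VS, so SK runs at 106.1°; with |SK| = 15.7, K = (-7.502, 5.784). ∠SKE = 51.0° gives KE at -22.90° from the x-axis; with |KE| = 12.9, E = (4.382, 0.7640). Then |WE| = |E − W| = 4.448.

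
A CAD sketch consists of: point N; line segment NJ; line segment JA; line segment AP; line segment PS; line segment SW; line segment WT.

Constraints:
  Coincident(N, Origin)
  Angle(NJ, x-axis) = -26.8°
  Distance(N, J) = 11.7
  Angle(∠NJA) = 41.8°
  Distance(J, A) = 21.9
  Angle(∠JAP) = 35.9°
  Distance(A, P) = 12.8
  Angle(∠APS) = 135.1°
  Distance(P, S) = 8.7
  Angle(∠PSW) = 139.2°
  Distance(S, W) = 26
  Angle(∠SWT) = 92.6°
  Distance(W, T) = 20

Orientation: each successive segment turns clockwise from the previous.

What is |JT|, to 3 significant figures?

27.3

∠PSW = 139.2° gives SW at -34.8° from the x-axis; with |SW| = 26.0, W = (27.4, -14.9). ∠SWT = 92.6° gives WT at -122° from the x-axis; with |WT| = 20.0, T = (16.7, -31.9). Then |JT| = |T − J| = 27.3.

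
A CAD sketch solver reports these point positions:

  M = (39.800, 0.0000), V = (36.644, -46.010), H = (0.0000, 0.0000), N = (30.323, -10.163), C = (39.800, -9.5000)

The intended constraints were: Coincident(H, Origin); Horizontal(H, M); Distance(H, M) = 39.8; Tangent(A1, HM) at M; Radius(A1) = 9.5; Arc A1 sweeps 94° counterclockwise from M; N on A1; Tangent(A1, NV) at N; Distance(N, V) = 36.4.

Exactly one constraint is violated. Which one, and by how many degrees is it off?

Tangent(A1, NV) at N — off by 6.00°.

H = (0.00, 0.00) ✓; H.y = 0.00, M.y = 0.00 ✓; |HM| = 39.80 ✓; ∠(CM, MH) = 90.00° ✓; |CM| = 9.500 ✓; bearing(C→N) − bearing(C→M) = 94.00° ✓; |CN| = 9.500 ✓; ∠(CN, NV) = 84.00° ✗; |NV| = 36.40 ✓.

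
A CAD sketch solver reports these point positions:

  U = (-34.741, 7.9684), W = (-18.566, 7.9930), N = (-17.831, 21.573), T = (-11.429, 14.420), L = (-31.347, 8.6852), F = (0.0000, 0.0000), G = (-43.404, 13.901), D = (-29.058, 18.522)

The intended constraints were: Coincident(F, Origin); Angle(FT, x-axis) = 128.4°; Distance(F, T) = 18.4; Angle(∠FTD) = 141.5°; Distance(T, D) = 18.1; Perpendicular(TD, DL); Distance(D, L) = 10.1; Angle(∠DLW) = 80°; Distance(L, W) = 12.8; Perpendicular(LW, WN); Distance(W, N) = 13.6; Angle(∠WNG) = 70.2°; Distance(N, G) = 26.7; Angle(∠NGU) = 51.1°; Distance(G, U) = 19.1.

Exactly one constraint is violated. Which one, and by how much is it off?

Distance(G, U) = 19.1 — off by 8.60.

F = (0.00, 0.00) ✓; FT at 128.4° ✓; |FT| = 18.40 ✓; ∠FTD = 141.5° ✓; |TD| = 18.10 ✓; ∠(TD, DL) = 90.00° ✓; |DL| = 10.10 ✓; ∠DLW = 80.00° ✓; |LW| = 12.80 ✓; ∠(LW, WN) = 90.00° ✓; |WN| = 13.60 ✓; ∠WNG = 70.20° ✓; |NG| = 26.70 ✓; ∠NGU = 51.10° ✓; |GU| = 10.50 ✗.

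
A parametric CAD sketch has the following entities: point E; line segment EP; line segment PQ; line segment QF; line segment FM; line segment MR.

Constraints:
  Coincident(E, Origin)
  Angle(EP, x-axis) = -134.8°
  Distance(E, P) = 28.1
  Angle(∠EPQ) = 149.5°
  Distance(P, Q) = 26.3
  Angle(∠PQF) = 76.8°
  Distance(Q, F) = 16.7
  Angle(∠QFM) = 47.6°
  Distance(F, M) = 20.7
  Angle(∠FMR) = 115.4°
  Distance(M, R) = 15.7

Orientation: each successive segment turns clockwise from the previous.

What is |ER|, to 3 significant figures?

51.6

E is at the origin; EP runs at -134.8° with length 28.1, so P = (-19.8, -19.9). ∠EPQ = 149.5° gives PQ at -165° from the x-axis; with |PQ| = 26.3, Q = (-45.2, -26.6). ∠PQF = 76.8° gives QF at 91.5° from the x-axis; with |QF| = 16.7, F = (-45.7, -9.92). ∠QFM = 47.6° gives FM at -40.9° from the x-axis; with |FM| = 20.7, M = (-30.0, -23.5). ∠FMR = 115.4° gives MR at -106° from the x-axis; with |MR| = 15.7, R = (-34.2, -38.6). Then |ER| = |R − E| = 51.6.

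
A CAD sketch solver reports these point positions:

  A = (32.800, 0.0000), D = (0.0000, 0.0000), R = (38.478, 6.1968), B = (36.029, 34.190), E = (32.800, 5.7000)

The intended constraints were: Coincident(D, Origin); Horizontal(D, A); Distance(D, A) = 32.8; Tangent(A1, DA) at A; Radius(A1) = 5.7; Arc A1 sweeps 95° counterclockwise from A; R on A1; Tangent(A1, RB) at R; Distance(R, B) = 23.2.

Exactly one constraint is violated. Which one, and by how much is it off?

Distance(R, B) = 23.2 — off by 4.90.

D = (0.00, 0.00) ✓; D.y = 0.00, A.y = 0.00 ✓; |DA| = 32.80 ✓; ∠(EA, AD) = 90.00° ✓; |EA| = 5.700 ✓; bearing(E→R) − bearing(E→A) = 95.00° ✓; |ER| = 5.700 ✓; ∠(ER, RB) = 90.00° ✓; |RB| = 28.10 ✗.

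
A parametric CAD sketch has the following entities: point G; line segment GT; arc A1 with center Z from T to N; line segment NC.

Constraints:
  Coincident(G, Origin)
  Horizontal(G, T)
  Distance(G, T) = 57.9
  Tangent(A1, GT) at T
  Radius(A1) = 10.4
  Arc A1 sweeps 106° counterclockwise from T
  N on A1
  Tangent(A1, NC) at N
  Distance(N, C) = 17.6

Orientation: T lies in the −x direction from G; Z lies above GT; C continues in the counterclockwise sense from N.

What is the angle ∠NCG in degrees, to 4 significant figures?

44.22°

G is at the origin; GT is horizontal with |GT| = 57.9 and T on the −x side, so T = (-57.90, 0.000). Tangency of A1 to GT means the radius ZT is perpendicular to GT, so Z = T + (0, 10.4) = (-57.90, 10.40). On A1, T sits at bearing -90° from Z; a 106° counterclockwise sweep puts N at bearing 16°, so N = Z + 10.4·(cos 16°, sin 16°) = (-47.90, 13.27). The tangent condition forces ZN to be normal to NC, so NC runs along (−sin 16°, cos 16°); with |NC| = 17.6, C = (-52.75, 30.18). Then cos ∠NCG = CN·CG / (|CN||CG|), giving 44.22°.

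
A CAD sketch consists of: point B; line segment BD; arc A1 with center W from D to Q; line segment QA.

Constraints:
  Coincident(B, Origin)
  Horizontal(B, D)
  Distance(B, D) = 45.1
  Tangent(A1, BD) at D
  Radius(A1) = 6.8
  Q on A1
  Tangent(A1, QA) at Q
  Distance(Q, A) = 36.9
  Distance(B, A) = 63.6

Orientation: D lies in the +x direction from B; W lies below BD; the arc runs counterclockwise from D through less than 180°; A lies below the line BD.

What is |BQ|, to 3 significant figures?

39.3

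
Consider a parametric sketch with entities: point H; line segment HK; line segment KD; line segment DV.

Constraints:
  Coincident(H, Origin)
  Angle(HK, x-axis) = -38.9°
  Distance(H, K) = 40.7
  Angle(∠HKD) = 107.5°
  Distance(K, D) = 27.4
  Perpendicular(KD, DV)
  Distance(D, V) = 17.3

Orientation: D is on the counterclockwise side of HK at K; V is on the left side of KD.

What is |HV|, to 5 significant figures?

45.102

H is at the origin; HK runs at -38.9° with length 40.7, so K = 40.7·(cos -38.9°, sin -38.9°) = (31.674, -25.558). ∠HKD = 107.5°, so KD runs at -38.9° + (180° − 107.5°) = 33.600° from the x-axis; with |KD| = 27.4, D = K + 27.4·(cos 33.600°, sin 33.600°) = (54.497, -10.395). The perpendicularity gives DV at right angles to KD; with |DV| = 17.3 on the left of KD, V = D + 17.3·(-0.55339, 0.83292) = (44.923, 4.0144). Then |HV| = |V − H| = 45.102.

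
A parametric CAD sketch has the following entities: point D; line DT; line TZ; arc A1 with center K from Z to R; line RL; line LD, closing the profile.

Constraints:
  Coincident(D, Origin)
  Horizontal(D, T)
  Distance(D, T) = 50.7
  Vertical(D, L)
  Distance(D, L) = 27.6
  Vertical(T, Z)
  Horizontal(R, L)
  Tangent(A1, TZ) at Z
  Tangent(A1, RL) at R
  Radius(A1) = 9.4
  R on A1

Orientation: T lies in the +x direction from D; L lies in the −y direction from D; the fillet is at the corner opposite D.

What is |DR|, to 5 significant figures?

49.673

D is at the origin; D and T share the same y with |DT| = 50.7 and T on the +x side, so T = (50.700, 0.0000). D and L share the same x with |DL| = 27.6 and L on the −y side, so L = (0.0000, -27.600). The virtual corner opposite D is at (50.700, -27.600). The tangent condition forces KZ to be normal to TZ and tangency of A1 to RL means the radius KR is perpendicular to RL, with radius 9.4, so the center K sits 9.4 in from both sides at K = (41.300, -18.200). That places the tangent points at Z = (50.700, -18.200) on TZ and R = (41.300, -27.600) on RL. Then |DR| = |R − D| = 49.673.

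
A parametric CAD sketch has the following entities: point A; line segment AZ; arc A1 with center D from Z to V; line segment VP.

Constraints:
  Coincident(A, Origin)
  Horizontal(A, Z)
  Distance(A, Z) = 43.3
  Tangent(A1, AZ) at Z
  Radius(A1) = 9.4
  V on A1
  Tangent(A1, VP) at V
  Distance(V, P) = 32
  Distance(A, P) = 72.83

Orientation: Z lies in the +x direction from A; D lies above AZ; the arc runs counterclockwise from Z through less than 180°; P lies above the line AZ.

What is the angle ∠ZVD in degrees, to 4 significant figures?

55.16°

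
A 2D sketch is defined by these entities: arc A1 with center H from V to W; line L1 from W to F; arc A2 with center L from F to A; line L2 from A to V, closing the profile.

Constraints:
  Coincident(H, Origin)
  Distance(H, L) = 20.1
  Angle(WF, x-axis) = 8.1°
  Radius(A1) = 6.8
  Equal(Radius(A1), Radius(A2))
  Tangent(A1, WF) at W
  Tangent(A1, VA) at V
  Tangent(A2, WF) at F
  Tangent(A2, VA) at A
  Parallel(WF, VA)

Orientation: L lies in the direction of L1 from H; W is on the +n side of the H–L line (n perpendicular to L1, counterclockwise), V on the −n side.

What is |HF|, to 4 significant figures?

21.22

Tangency of A1 to both parallel lines with radius 6.8 puts W and V at H ± 6.8·n: W = (-0.9581, 6.732), V = (0.9581, -6.732). Equal radii place F and A the same way about L: F = L + 6.8·n = (18.94, 9.564), A = L − 6.8·n = (20.86, -3.900). Then |HF| = |F − H| = 21.22.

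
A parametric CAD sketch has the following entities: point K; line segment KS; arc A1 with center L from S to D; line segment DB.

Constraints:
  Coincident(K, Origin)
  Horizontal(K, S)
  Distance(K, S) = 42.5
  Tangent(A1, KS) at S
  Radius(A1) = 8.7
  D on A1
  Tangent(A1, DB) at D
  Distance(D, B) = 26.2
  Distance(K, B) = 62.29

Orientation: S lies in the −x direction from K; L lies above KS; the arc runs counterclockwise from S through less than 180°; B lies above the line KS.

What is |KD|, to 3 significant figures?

38.3

K is at the origin; K and S share the same y with |KS| = 42.5 and S on the −x side, so S = (-42.5, 0.00). A1 meets KS tangentially, so LS is at right angles to KS, so L = S + (0, 8.7) = (-42.5, 8.70). Since LD ⟂ DB (tangency), |LB| = √(8.7² + 26.2²) = 27.6 regardless of where D sits on A1. So B lies on both circle(K, 62.29) and circle(L, 27.6); the above-KS intersection is B = (-51.7, 34.7). D is the foot of the tangent from B: D = (-35.6, 14.0).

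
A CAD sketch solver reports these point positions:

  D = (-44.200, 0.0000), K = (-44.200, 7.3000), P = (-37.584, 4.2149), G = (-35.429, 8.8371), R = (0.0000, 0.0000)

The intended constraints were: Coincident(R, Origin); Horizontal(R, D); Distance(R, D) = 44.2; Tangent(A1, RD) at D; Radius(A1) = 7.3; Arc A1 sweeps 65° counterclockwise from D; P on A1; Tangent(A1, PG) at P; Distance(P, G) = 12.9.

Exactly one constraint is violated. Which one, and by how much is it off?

Distance(P, G) = 12.9 — off by 7.80.

R = (0.00, 0.00) ✓; R.y = 0.00, D.y = 0.00 ✓; |RD| = 44.20 ✓; ∠(KD, DR) = 90.00° ✓; |KD| = 7.300 ✓; bearing(K→P) − bearing(K→D) = 65.00° ✓; |KP| = 7.300 ✓; ∠(KP, PG) = 90.00° ✓; |PG| = 5.100 ✗.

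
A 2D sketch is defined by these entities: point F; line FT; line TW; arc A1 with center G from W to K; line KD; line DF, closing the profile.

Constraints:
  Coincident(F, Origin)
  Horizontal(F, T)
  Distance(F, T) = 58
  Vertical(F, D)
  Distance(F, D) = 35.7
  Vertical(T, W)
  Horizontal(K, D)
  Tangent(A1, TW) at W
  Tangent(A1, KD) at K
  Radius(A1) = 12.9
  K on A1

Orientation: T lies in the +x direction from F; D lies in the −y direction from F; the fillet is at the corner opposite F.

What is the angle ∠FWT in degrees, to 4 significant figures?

68.54°

F is at the origin; F and T share the same y with |FT| = 58.0 and T on the +x side, so T = (58.00, 0.000). FD is vertical with |FD| = 35.7 and D on the −y side, so D = (0.000, -35.70). The virtual corner opposite F is at (58.00, -35.70). The tangent condition forces GW to be normal to TW and tangency of A1 to KD means the radius GK is perpendicular to KD, with radius 12.9, so the center G sits 12.9 in from both sides at G = (45.10, -22.80). That places the tangent points at W = (58.00, -22.80) on TW and K = (45.10, -35.70) on KD. Then cos ∠FWT = WF·WT / (|WF||WT|), giving 68.54°.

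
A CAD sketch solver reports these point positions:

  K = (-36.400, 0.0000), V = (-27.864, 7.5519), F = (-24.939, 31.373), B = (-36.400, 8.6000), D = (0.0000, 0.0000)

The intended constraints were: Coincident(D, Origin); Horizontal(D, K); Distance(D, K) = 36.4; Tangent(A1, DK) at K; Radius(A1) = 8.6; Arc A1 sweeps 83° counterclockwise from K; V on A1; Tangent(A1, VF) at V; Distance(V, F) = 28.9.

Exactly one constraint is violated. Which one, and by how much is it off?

Distance(V, F) = 28.9 — off by 4.90.

D = (0.00, 0.00) ✓; D.y = 0.00, K.y = 0.00 ✓; |DK| = 36.40 ✓; ∠(BK, KD) = 90.00° ✓; |BK| = 8.600 ✓; bearing(B→V) − bearing(B→K) = 83.00° ✓; |BV| = 8.600 ✓; ∠(BV, VF) = 90.00° ✓; |VF| = 24.00 ✗.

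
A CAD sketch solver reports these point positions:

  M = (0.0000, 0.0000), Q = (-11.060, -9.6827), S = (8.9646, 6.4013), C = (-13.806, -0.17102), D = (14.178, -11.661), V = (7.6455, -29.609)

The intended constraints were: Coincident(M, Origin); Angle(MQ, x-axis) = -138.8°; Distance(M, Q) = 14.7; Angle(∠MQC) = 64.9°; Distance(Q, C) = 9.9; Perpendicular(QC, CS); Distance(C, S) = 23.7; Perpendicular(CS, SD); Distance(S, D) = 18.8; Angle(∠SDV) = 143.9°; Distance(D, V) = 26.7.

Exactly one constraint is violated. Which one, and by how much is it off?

Distance(D, V) = 26.7 — off by 7.60.

M = (0.00, 0.00) ✓; MQ at -138.8° ✓; |MQ| = 14.70 ✓; ∠MQC = 64.90° ✓; |QC| = 9.900 ✓; ∠(QC, CS) = 90.00° ✓; |CS| = 23.70 ✓; ∠(CS, SD) = 90.00° ✓; |SD| = 18.80 ✓; ∠SDV = 143.9° ✓; |DV| = 19.10 ✗.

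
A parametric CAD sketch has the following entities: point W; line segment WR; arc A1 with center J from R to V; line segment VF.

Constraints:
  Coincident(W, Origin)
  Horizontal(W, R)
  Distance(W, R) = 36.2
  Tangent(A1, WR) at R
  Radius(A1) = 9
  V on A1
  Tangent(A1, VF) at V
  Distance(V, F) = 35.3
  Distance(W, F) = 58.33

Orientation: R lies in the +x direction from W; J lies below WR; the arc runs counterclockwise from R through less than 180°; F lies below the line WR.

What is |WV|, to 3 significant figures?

29.7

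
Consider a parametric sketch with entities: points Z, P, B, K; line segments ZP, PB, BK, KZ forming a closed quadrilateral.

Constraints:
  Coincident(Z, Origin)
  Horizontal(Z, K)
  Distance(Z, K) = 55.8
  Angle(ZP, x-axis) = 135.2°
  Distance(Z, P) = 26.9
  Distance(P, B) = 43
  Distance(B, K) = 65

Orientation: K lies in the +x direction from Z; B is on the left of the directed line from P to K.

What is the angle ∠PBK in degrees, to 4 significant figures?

88.91°

Z is at the origin; ZK is horizontal with |ZK| = 55.8 and K in +x, so K = (55.8, 0). ZP runs at 135.2° with |ZP| = 26.9, so P = (-19.09, 18.95). B is determined by |PB| = 43.0 and |BK| = 65.0 together: it lies at the intersection of circle(P, 43.0) and circle(K, 65.0). With |PK| = 77.25, the foot of the radical line on PK is 23.25 from P and the perpendicular offset is √(43.0² − 23.25²) = 36.18. Taking the left-of-PK solution: B = (12.32, 48.32).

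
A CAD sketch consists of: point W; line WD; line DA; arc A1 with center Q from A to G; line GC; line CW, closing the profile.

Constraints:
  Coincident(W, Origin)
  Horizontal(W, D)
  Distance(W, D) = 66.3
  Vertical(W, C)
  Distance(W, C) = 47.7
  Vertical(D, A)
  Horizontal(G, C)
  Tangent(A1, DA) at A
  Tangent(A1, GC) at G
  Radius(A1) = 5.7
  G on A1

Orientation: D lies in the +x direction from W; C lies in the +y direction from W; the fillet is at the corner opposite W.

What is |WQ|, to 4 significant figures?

73.73

W and C share the same x with |WC| = 47.7 and C on the +y side, so C = (0.000, 47.70). The virtual corner opposite W is at (66.30, 47.70). The tangent condition forces QA to be normal to DA and the tangent condition forces QG to be normal to GC, with radius 5.7, so the center Q sits 5.7 in from both sides at Q = (60.60, 42.00). Then |WQ| = |Q − W| = 73.73.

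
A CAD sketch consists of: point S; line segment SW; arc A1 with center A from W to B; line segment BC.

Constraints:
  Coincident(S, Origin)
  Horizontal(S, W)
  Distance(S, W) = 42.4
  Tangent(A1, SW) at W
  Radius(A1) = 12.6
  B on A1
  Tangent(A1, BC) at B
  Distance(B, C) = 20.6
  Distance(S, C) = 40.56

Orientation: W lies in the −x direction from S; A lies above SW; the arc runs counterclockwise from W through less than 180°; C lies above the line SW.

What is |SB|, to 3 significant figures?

31.8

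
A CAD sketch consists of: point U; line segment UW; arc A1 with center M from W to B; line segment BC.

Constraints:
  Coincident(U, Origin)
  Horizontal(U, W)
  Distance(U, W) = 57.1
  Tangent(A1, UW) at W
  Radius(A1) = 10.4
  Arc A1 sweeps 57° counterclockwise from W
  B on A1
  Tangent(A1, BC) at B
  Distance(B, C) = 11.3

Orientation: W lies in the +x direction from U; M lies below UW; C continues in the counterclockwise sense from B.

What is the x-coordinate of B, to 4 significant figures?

48.38

U is at the origin; U and W share the same y with |UW| = 57.1 and W on the +x side, so W = (57.10, 0.000). Since A1 is tangent to UW there, MW ⟂ UW, so M = W + (0, -10.4) = (57.10, -10.40). On A1, W sits at bearing 90° from M; a 57° counterclockwise sweep puts B at bearing 147°, so B = M + 10.4·(cos 147°, sin 147°) = (48.38, -4.736). So B.x = 48.38.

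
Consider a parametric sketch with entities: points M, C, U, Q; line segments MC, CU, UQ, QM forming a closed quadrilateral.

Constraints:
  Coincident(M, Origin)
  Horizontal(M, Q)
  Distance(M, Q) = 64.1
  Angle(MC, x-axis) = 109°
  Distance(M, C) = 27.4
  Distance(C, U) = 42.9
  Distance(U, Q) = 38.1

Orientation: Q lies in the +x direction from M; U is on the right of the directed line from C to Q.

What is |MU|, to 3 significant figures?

26.0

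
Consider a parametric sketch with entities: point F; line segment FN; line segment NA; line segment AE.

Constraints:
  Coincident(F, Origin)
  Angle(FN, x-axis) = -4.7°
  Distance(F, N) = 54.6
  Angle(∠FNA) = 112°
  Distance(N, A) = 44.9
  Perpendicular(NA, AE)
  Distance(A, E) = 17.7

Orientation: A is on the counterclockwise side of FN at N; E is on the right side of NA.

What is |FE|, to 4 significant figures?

94.55

F is at the origin; FN runs at -4.7° with length 54.6, so N = 54.6·(cos -4.7°, sin -4.7°) = (54.42, -4.474). ∠FNA = 112.0°, so NA runs at -4.7° + (180° − 112.0°) = 63.30° from the x-axis; with |NA| = 44.9, A = N + 44.9·(cos 63.30°, sin 63.30°) = (74.59, 35.64). NA is perpendicular to AE; with |AE| = 17.7 on the right of NA, E = A + 17.7·(0.8934, -0.4493) = (90.40, 27.69). Then |FE| = |E − F| = 94.55.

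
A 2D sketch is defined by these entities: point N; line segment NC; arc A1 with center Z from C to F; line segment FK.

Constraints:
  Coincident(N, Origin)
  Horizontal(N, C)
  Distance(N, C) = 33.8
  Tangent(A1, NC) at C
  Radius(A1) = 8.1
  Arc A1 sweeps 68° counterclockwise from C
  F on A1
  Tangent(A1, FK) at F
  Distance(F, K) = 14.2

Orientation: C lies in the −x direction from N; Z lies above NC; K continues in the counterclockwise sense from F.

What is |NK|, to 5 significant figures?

27.788

On A1, C sits at bearing -90° from Z; a 68° counterclockwise sweep puts F at bearing -22°, so F = Z + 8.1·(cos -22°, sin -22°) = (-26.290, 5.0657). Since A1 is tangent to FK there, ZF ⟂ FK, so FK runs along (−sin -22°, cos -22°); with |FK| = 14.2, K = (-20.970, 18.232). Then |NK| = |K − N| = 27.788.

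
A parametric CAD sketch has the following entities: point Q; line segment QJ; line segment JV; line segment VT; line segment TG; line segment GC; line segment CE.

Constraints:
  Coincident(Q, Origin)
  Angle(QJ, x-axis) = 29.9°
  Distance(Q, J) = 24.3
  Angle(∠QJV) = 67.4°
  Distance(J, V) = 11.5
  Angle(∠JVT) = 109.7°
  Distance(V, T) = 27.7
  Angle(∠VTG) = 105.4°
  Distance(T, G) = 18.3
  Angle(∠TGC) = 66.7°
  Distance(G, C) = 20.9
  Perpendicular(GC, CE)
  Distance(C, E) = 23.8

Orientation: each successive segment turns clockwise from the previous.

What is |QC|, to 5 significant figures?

9.9796

Q is at the origin; QJ runs at 29.9° with length 24.3, so J = (21.066, 12.113). ∠QJV = 67.4° gives JV at -82.700° from the x-axis; with |JV| = 11.5, V = (22.527, 0.70647). ∠JVT = 109.7° gives VT at -153.00° from the x-axis; with |VT| = 27.7, T = (-2.1540, -11.869). ∠VTG = 105.4° gives TG at 132.40° from the x-axis; with |TG| = 18.3, G = (-14.494, 1.6447). ∠TGC = 66.7° gives GC at 19.100° from the x-axis; with |GC| = 20.9, C = (5.2557, 8.4835). Then |QC| = |C − Q| = 9.9796.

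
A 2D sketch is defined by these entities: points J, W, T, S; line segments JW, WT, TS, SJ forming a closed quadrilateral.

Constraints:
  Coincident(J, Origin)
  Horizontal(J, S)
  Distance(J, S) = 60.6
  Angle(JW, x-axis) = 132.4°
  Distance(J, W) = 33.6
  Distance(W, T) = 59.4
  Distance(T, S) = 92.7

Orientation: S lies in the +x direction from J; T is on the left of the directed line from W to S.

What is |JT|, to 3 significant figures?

76.4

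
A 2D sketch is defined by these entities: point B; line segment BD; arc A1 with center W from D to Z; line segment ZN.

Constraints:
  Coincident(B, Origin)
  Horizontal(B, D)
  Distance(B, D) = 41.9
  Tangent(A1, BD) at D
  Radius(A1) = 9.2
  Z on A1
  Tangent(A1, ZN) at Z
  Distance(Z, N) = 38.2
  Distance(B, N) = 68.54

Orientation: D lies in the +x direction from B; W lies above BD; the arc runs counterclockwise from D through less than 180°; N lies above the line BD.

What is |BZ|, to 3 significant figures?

52.0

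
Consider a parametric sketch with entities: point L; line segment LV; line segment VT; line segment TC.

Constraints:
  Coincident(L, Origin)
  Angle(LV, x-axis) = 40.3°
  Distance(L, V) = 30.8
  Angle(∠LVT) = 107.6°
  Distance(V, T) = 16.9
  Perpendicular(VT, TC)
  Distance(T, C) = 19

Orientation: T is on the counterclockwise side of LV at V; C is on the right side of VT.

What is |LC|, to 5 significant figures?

55.006

∠LVT = 107.6°, so VT runs at 40.3° + (180° − 107.6°) = 112.70° from the x-axis; with |VT| = 16.9, T = V + 16.9·(cos 112.70°, sin 112.70°) = (16.968, 35.512). The perpendicularity gives TC at right angles to VT; with |TC| = 19.0 on the right of VT, C = T + 19.0·(0.92254, 0.38591) = (34.497, 42.844). Then |LC| = |C − L| = 55.006.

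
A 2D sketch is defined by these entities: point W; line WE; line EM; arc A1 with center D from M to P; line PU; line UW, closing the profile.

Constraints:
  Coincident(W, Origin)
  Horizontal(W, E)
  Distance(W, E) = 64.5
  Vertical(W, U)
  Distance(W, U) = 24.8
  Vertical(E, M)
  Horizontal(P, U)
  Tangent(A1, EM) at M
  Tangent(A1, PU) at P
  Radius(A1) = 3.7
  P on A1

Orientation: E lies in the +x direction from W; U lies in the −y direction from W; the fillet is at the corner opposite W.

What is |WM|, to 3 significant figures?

67.9

W is at the origin; W and E share the same y with |WE| = 64.5 and E on the +x side, so E = (64.5, 0.00). W and U share the same x with |WU| = 24.8 and U on the −y side, so U = (0.00, -24.8). The virtual corner opposite W is at (64.5, -24.8). Tangency of A1 to EM means the radius DM is perpendicular to EM and tangency of A1 to PU means the radius DP is perpendicular to PU, with radius 3.7, so the center D sits 3.7 in from both sides at D = (60.8, -21.1). That places the tangent points at M = (64.5, -21.1) on EM and P = (60.8, -24.8) on PU. Then |WM| = |M − W| = 67.9.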